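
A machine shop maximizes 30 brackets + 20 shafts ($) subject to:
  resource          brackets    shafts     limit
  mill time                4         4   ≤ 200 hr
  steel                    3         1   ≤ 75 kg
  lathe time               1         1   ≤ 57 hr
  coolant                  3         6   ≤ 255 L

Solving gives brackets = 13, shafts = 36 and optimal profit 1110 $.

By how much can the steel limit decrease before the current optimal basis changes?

Binding constraints: steel, coolant. The basis is B = [[3,1],[3,6]] with det 15.
Per unit decrease in steel, x* moves by d = (-0.4, 0.2).
The basis stays optimal until brackets reaches 0; allowable decrease = 32.5 kg.

32.5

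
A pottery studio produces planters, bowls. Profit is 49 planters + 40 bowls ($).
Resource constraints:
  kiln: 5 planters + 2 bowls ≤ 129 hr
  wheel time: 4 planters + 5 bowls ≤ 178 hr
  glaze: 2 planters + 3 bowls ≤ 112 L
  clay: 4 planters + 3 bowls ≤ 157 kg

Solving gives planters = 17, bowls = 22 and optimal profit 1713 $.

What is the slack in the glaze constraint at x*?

12

glaze used = 2·17 + 3·22 = 100; slack = 112 − 100 = 12.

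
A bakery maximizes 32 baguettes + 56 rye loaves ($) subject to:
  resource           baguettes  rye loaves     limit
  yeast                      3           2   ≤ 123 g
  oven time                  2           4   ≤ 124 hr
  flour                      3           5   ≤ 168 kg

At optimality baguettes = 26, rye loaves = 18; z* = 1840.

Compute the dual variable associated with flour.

At the optimum: yeast uses 114 of 123 (slack = 9); oven time uses 124 of 124 (binding); flour uses 168 of 168 (binding).
Since yeast is not tight, its dual is 0.
Dual feasibility on the basic columns requires 2·y_oven time + 3·y_flour = 32, 4·y_oven time + 5·y_flour = 56.
Solving: y_oven time = 4, y_flour = 8.
Shadow price of flour = 8.

8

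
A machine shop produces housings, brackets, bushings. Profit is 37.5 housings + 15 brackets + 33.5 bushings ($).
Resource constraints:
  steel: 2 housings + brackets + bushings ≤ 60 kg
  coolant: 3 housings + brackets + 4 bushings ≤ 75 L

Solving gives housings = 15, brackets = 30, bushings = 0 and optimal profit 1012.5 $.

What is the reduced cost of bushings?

-4

At the optimum: steel uses 60 of 60 (binding); coolant uses 75 of 75 (binding).
The binding rows give the dual system: 2·y_steel + 3·y_coolant = 37.5 and 1·y_steel + 1·y_coolant = 15.
This yields shadow prices y_steel = 7.5, y_coolant = 7.5.
Reduced cost of bushings: c₃ − yᵀa₃ = 33.5 − (7.5·1 + 7.5·4) = 33.5 − 37.5 = -4.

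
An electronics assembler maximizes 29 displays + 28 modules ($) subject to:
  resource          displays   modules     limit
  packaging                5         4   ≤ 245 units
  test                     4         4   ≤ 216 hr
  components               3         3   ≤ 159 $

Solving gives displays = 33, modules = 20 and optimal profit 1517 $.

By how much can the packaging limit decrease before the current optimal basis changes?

Binding constraints: packaging, components. The basis is B = [[5,4],[3,3]] with det 3.
Per unit decrease in packaging, x* moves by d = (-1, 1).
The basis stays optimal until displays reaches 0; allowable decrease = 33 units.

33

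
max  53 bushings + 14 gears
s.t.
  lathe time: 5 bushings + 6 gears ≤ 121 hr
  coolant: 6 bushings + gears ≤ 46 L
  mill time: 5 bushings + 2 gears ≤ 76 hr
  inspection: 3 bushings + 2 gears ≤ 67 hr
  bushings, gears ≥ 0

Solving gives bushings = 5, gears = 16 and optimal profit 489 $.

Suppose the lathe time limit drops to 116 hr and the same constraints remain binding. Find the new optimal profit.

484

At the optimum: lathe time uses 121 of 121 (binding); coolant uses 46 of 46 (binding); mill time uses 57 of 76 (slack = 19); inspection uses 47 of 67 (slack = 20).
Since mill time, inspection are not tight, their duals are 0.
The binding rows give the dual system: 5·y_lathe time + 6·y_coolant = 53 and 6·y_lathe time + 1·y_coolant = 14.
→ y_lathe time = 1 and y_coolant = 8.
Δz = y_lathe time·Δb = 1 × (-5) = -5, so new z* = 489 − 5 = 484.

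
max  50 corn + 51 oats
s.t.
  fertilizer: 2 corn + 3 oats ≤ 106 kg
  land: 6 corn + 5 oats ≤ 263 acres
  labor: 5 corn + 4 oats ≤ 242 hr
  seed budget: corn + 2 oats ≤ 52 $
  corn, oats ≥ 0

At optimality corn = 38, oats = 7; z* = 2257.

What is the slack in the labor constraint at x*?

24

labor used = 5·38 + 4·7 = 218; slack = 242 − 218 = 24.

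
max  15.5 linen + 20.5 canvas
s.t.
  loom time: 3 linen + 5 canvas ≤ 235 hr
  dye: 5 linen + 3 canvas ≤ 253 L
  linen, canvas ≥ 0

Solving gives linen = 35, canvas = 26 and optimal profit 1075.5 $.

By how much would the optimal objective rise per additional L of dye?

1

Both loom time and dye are binding at x*.
Dual feasibility on the basic columns requires 3·y_loom time + 5·y_dye = 15.5, 5·y_loom time + 3·y_dye = 20.5.
Solving: y_loom time = 3.5, y_dye = 1.
Shadow price of dye = 1.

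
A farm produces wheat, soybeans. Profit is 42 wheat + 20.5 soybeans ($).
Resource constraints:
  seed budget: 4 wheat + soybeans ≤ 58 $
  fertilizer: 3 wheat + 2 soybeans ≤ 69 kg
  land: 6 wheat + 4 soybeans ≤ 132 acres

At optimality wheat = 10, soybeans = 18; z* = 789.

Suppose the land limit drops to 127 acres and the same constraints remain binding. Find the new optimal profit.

Check each constraint at x*: seed budget 58/58 (tight); fertilizer 66/69 (slack 3); land 132/132 (tight).
By complementary slackness, y = 0 for the non-binding constraint.
The binding rows give the dual system: 4·y_seed budget + 6·y_land = 42 and 1·y_seed budget + 4·y_land = 20.5.
→ y_seed budget = 4.5 and y_land = 4.
Δz = y_land·Δb = 4 × (-5) = -20, so new z* = 789 − 20 = 769.

769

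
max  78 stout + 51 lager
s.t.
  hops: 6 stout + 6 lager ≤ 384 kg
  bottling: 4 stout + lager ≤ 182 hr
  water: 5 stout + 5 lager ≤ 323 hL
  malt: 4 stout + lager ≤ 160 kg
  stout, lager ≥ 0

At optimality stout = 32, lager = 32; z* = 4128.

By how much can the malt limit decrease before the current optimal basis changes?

Binding constraints: hops, malt. The basis is B = [[6,6],[4,1]] with det -18.
Per unit decrease in malt, x* moves by d = (-0.3333, 0.3333).
The basis stays optimal until stout reaches 0; allowable decrease = 96 kg.

96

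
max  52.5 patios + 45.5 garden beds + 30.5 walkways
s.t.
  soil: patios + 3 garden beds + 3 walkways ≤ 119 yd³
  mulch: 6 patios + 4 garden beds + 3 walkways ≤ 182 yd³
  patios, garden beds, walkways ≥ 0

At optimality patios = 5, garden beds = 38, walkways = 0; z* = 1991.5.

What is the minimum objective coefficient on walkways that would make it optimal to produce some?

Both soil and mulch are binding at x*.
The binding rows give the dual system: 1·y_soil + 6·y_mulch = 52.5 and 3·y_soil + 4·y_mulch = 45.5.
This yields shadow prices y_soil = 4.5, y_mulch = 8.
walkways enters the basis when its profit ≥ yᵀa₃ = 4.5·3 + 8·3 = 37.5.

37.5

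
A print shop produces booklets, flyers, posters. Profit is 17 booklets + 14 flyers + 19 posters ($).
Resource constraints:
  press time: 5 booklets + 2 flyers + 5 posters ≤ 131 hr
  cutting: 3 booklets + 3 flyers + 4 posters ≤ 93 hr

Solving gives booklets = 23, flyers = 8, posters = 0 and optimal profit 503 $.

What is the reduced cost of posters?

Both press time and cutting are binding at x*.
Dual feasibility on the basic columns requires 5·y_press time + 3·y_cutting = 17, 2·y_press time + 3·y_cutting = 14.
This yields shadow prices y_press time = 1, y_cutting = 4.
Reduced cost of posters: c₃ − yᵀa₃ = 19 − (1·5 + 4·4) = 19 − 21 = -2.

-2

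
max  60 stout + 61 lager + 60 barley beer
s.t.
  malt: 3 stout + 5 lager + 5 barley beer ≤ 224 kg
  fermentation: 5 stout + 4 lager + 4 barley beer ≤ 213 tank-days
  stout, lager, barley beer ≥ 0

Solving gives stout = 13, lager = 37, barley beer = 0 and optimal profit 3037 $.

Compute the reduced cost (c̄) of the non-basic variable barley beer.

-1

Check each constraint at x*: malt 224/224 (tight); fermentation 213/213 (tight).
Dual feasibility on the basic columns requires 3·y_malt + 5·y_fermentation = 60, 5·y_malt + 4·y_fermentation = 61.
This yields shadow prices y_malt = 5, y_fermentation = 9.
Reduced cost of barley beer: c₃ − yᵀa₃ = 60 − (5·5 + 9·4) = 60 − 61 = -1.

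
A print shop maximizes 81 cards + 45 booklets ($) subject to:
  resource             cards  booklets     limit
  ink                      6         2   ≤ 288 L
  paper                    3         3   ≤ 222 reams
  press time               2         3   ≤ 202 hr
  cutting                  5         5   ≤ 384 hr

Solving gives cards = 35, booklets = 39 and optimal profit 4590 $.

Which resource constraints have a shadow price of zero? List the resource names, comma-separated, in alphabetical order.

cutting, press time

ink: 288/288 (binding)
paper: 222/222 (binding)
press time: 187/202 (slack 15)
cutting: 370/384 (slack 14)
By complementary slackness, a constraint with positive slack has shadow price 0 → cutting, press time.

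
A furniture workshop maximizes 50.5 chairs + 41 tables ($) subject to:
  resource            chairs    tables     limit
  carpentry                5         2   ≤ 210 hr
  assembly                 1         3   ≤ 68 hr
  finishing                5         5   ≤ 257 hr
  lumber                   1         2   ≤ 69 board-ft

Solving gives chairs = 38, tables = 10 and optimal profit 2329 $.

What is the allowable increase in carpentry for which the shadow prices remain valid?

22.1

Binding constraints: carpentry, assembly. The basis is B = [[5,2],[1,3]] with det 13.
Per unit increase in carpentry, x* moves by d = (0.2308, -0.0769).
The basis stays optimal until finishing becomes binding; allowable increase = 22.1 hr.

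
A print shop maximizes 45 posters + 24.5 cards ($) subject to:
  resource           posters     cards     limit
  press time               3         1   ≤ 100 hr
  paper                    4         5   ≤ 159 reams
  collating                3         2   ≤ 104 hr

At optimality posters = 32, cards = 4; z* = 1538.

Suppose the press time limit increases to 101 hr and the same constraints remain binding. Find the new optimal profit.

At the optimum: press time uses 100 of 100 (binding); paper uses 148 of 159 (slack = 11); collating uses 104 of 104 (binding).
Since paper is not tight, its dual is 0.
Dual feasibility on the basic columns requires 3·y_press time + 3·y_collating = 45, 1·y_press time + 2·y_collating = 24.5.
This yields shadow prices y_press time = 5.5, y_collating = 9.5.
Δz = y_press time·Δb = 5.5 × (1) = 5.5, so new z* = 1538 + 5.5 = 1543.5.

1543.5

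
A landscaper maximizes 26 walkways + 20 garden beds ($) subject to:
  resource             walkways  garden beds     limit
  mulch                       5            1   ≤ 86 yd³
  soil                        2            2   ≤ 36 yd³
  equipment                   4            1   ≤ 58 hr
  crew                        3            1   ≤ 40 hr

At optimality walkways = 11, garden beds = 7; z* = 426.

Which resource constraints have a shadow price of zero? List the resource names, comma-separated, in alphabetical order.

mulch: 62/86 (slack 24)
soil: 36/36 (binding)
equipment: 51/58 (slack 7)
crew: 40/40 (binding)
By complementary slackness, a constraint with positive slack has shadow price 0 → equipment, mulch.

equipment, mulch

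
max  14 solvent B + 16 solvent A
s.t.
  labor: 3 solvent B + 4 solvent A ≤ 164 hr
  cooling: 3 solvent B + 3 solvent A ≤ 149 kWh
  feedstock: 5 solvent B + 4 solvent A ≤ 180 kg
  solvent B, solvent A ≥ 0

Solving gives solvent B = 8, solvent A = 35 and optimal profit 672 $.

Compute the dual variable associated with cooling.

0

Binding: labor and feedstock. Non-binding: cooling (20 unused).
By complementary slackness, y = 0 for the non-binding constraint.
From A_Bᵀ y = c: 3·y_labor + 5·y_feedstock = 14; 4·y_labor + 4·y_feedstock = 16.
Solving: y_labor = 3, y_feedstock = 1.
Shadow price of cooling = 0.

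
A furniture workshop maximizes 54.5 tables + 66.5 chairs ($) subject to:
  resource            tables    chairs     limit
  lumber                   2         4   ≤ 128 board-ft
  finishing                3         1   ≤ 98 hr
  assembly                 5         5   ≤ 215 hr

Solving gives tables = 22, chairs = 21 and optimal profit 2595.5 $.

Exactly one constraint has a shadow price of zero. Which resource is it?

finishing

lumber: 128/128 (binding)
finishing: 87/98 (slack 11)
assembly: 215/215 (binding)
By complementary slackness, a constraint with positive slack has shadow price 0 → finishing.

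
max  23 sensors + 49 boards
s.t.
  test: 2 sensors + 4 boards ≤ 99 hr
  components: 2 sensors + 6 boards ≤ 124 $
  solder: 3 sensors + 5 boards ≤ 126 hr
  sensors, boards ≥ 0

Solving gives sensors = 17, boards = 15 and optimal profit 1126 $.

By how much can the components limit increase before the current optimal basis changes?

20

Binding constraints: components, solder. The basis is B = [[2,6],[3,5]] with det -8.
Per unit increase in components, x* moves by d = (-0.625, 0.375).
The basis stays optimal until test becomes binding; allowable increase = 20 $.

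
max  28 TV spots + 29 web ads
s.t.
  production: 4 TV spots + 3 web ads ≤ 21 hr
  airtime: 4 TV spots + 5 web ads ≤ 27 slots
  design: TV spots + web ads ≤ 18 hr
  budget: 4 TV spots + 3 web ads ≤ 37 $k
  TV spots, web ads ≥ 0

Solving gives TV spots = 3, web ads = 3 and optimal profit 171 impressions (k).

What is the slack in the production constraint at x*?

production used = 4·3 + 3·3 = 21; slack = 21 − 21 = 0.

0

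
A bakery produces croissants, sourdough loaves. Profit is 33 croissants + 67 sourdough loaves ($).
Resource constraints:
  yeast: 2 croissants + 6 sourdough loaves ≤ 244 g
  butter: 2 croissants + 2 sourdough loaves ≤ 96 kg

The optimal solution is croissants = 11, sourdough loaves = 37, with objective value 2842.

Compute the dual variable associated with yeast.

8.5

Check each constraint at x*: yeast 244/244 (tight); butter 96/96 (tight).
The binding rows give the dual system: 2·y_yeast + 2·y_butter = 33 and 6·y_yeast + 2·y_butter = 67.
Solving: y_yeast = 8.5, y_butter = 8.
Shadow price of yeast = 8.5.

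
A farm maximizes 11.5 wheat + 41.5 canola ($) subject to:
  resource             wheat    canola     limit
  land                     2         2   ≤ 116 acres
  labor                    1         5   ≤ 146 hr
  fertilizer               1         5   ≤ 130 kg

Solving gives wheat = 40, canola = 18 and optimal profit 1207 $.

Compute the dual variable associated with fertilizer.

Check each constraint at x*: land 116/116 (tight); labor 130/146 (slack 16); fertilizer 130/130 (tight).
Since labor is not tight, its dual is 0.
Dual feasibility on the basic columns requires 2·y_land + 1·y_fertilizer = 11.5, 2·y_land + 5·y_fertilizer = 41.5.
This yields shadow prices y_land = 2, y_fertilizer = 7.5.
Shadow price of fertilizer = 7.5.

7.5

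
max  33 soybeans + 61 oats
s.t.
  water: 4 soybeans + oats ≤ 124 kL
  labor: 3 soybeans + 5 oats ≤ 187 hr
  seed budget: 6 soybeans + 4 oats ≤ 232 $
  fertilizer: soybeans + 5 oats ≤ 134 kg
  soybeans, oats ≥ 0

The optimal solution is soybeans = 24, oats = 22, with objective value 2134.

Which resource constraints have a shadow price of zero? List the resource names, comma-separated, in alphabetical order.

water: 118/124 (slack 6)
labor: 182/187 (slack 5)
seed budget: 232/232 (binding)
fertilizer: 134/134 (binding)
By complementary slackness, a constraint with positive slack has shadow price 0 → labor, water.

labor, water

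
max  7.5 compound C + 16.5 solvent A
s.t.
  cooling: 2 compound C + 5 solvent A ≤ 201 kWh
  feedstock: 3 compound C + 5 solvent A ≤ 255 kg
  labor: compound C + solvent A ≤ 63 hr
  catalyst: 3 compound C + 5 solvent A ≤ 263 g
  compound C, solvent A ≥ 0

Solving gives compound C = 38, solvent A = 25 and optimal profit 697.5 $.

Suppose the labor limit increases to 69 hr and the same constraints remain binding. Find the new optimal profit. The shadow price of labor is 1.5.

706.5

Δb = 6, so new z* = 697.5 + (1.5)·(6) = 697.5 + 9 = 706.5.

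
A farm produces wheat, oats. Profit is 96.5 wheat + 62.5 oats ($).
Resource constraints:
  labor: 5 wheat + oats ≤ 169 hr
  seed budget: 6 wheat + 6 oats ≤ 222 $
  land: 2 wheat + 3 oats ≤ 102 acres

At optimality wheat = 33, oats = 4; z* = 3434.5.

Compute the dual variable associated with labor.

Check each constraint at x*: labor 169/169 (tight); seed budget 222/222 (tight); land 78/102 (slack 24).
Since land is not tight, its dual is 0.
The binding rows give the dual system: 5·y_labor + 6·y_seed budget = 96.5 and 1·y_labor + 6·y_seed budget = 62.5.
This yields shadow prices y_labor = 8.5, y_seed budget = 9.
Shadow price of labor = 8.5.

8.5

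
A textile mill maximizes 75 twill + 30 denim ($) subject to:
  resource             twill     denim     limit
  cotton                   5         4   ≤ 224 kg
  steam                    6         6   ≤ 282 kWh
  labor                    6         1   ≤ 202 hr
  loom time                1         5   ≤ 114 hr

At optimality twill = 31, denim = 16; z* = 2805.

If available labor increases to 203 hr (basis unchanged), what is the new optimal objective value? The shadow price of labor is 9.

Δb = 1, so new z* = 2805 + (9)·(1) = 2805 + 9 = 2814.

2814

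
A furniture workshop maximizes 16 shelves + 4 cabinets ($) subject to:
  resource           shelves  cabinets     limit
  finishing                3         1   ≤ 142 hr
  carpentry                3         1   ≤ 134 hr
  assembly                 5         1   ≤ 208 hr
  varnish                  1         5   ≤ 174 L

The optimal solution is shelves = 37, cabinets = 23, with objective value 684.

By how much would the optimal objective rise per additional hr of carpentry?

At the optimum: finishing uses 134 of 142 (slack = 8); carpentry uses 134 of 134 (binding); assembly uses 208 of 208 (binding); varnish uses 152 of 174 (slack = 22).
Slack constraints have shadow price 0 (complementary slackness).
From A_Bᵀ y = c: 3·y_carpentry + 5·y_assembly = 16; 1·y_carpentry + 1·y_assembly = 4.
→ y_carpentry = 2 and y_assembly = 2.
Shadow price of carpentry = 2.

2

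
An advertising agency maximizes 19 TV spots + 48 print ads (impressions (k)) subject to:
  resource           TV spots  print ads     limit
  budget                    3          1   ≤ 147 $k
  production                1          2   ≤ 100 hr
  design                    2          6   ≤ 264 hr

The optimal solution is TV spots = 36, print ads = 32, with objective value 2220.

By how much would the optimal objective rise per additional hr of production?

Binding: production and design. Non-binding: budget (7 unused).
Since budget is not tight, its dual is 0.
Dual feasibility on the basic columns requires 1·y_production + 2·y_design = 19, 2·y_production + 6·y_design = 48.
Solving: y_production = 9, y_design = 5.
Shadow price of production = 9.

9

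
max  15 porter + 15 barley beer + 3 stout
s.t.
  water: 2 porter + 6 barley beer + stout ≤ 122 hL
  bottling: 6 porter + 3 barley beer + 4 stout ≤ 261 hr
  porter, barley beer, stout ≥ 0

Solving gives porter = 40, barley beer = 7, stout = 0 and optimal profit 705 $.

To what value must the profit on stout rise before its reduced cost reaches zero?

9.5

Both water and bottling are binding at x*.
From A_Bᵀ y = c: 2·y_water + 6·y_bottling = 15; 6·y_water + 3·y_bottling = 15.
Solving: y_water = 1.5, y_bottling = 2.
stout enters the basis when its profit ≥ yᵀa₃ = 1.5·1 + 2·4 = 9.5.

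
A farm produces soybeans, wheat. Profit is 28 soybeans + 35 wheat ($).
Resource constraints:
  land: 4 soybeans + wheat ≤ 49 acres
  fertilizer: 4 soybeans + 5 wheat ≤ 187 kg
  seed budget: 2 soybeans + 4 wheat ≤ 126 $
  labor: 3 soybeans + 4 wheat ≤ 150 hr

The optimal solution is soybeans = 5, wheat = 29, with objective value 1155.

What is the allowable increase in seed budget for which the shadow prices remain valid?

Binding constraints: land, seed budget. The basis is B = [[4,1],[2,4]] with det 14.
Per unit increase in seed budget, x* moves by d = (-0.0714, 0.2857).
The basis stays optimal until fertilizer becomes binding; allowable increase = 19.25 $.

19.25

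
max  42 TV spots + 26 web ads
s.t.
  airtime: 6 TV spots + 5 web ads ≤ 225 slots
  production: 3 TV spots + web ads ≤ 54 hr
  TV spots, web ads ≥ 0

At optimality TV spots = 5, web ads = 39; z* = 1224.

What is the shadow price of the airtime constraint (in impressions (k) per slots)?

Check each constraint at x*: airtime 225/225 (tight); production 54/54 (tight).
From A_Bᵀ y = c: 6·y_airtime + 3·y_production = 42; 5·y_airtime + 1·y_production = 26.
Solving: y_airtime = 4, y_production = 6.
Shadow price of airtime = 4.

4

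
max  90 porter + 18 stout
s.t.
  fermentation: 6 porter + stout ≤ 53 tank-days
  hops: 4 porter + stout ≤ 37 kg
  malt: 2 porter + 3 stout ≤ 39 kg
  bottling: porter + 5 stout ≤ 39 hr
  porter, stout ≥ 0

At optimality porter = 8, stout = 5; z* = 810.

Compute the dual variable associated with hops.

9

At the optimum: fermentation uses 53 of 53 (binding); hops uses 37 of 37 (binding); malt uses 31 of 39 (slack = 8); bottling uses 33 of 39 (slack = 6).
Since malt, bottling are not tight, their duals are 0.
Dual feasibility on the basic columns requires 6·y_fermentation + 4·y_hops = 90, 1·y_fermentation + 1·y_hops = 18.
This yields shadow prices y_fermentation = 9, y_hops = 9.
Shadow price of hops = 9.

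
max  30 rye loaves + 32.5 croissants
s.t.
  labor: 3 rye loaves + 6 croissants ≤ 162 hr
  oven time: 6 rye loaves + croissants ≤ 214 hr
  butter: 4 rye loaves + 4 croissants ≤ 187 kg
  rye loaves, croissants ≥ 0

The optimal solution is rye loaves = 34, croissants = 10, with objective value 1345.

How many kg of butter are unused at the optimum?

butter used = 4·34 + 4·10 = 176; slack = 187 − 176 = 11.

11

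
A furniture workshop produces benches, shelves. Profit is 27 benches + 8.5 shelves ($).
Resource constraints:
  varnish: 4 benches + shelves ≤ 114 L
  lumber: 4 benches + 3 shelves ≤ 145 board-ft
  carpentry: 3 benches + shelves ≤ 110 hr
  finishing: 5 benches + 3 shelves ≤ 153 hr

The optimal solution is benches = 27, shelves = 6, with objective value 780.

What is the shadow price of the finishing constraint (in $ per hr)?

Check each constraint at x*: varnish 114/114 (tight); lumber 126/145 (slack 19); carpentry 87/110 (slack 23); finishing 153/153 (tight).
By complementary slackness, y = 0 for the non-binding constraints.
From A_Bᵀ y = c: 4·y_varnish + 5·y_finishing = 27; 1·y_varnish + 3·y_finishing = 8.5.
→ y_varnish = 5.5 and y_finishing = 1.
Shadow price of finishing = 1.

1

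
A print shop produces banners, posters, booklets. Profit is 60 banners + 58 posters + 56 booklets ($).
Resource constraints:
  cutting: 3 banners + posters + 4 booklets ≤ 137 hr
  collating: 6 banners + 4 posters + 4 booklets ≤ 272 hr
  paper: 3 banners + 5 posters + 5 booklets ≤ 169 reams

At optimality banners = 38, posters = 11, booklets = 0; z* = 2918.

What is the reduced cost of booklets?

Check each constraint at x*: cutting 125/137 (slack 12); collating 272/272 (tight); paper 169/169 (tight).
Slack constraints have shadow price 0 (complementary slackness).
The binding rows give the dual system: 6·y_collating + 3·y_paper = 60 and 4·y_collating + 5·y_paper = 58.
Solving: y_collating = 7, y_paper = 6.
Reduced cost of booklets: c₃ − yᵀa₃ = 56 − (7·4 + 6·5) = 56 − 58 = -2.

-2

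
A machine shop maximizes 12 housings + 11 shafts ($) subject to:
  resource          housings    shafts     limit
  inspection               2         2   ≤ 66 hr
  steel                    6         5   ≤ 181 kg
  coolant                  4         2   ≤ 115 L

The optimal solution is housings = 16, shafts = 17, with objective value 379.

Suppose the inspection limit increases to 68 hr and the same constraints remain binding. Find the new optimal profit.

385

At the optimum: inspection uses 66 of 66 (binding); steel uses 181 of 181 (binding); coolant uses 98 of 115 (slack = 17).
Since coolant is not tight, its dual is 0.
Dual feasibility on the basic columns requires 2·y_inspection + 6·y_steel = 12, 2·y_inspection + 5·y_steel = 11.
Solving: y_inspection = 3, y_steel = 1.
Δz = y_inspection·Δb = 3 × (2) = 6, so new z* = 379 + 6 = 385.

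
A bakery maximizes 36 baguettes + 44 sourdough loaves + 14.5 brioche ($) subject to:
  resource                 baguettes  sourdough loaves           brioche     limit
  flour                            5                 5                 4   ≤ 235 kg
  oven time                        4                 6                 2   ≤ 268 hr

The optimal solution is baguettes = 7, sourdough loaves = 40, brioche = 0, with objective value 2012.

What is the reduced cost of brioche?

Check each constraint at x*: flour 235/235 (tight); oven time 268/268 (tight).
From A_Bᵀ y = c: 5·y_flour + 4·y_oven time = 36; 5·y_flour + 6·y_oven time = 44.
This yields shadow prices y_flour = 4, y_oven time = 4.
Reduced cost of brioche: c₃ − yᵀa₃ = 14.5 − (4·4 + 4·2) = 14.5 − 24 = -9.5.

-9.5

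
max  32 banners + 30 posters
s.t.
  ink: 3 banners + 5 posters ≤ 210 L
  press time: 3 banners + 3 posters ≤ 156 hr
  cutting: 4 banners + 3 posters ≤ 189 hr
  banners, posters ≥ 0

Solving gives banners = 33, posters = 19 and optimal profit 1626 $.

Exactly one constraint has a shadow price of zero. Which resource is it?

ink: 194/210 (slack 16)
press time: 156/156 (binding)
cutting: 189/189 (binding)
By complementary slackness, a constraint with positive slack has shadow price 0 → ink.

ink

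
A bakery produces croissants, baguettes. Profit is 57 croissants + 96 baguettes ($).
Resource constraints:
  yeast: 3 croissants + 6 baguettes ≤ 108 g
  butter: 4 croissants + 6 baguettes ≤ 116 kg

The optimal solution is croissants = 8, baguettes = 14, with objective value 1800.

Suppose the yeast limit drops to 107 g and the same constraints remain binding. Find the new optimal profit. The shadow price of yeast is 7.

1793

Δb = -1, so new z* = 1800 + (7)·(-1) = 1800 − 7 = 1793.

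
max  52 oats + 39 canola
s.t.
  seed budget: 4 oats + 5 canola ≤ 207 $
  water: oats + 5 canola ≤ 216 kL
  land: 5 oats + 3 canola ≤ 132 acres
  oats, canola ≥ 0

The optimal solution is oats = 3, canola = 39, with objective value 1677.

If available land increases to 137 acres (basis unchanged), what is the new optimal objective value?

1717

Check each constraint at x*: seed budget 207/207 (tight); water 198/216 (slack 18); land 132/132 (tight).
By complementary slackness, y = 0 for the non-binding constraint.
Dual feasibility on the basic columns requires 4·y_seed budget + 5·y_land = 52, 5·y_seed budget + 3·y_land = 39.
Solving: y_seed budget = 3, y_land = 8.
Δz = y_land·Δb = 8 × (5) = 40, so new z* = 1677 + 40 = 1717.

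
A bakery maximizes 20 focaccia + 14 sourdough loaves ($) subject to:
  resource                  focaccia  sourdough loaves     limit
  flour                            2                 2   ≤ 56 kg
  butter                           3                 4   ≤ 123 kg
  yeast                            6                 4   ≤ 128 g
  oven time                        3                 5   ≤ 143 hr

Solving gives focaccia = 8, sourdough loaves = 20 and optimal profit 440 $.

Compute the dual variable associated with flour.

1

Check each constraint at x*: flour 56/56 (tight); butter 104/123 (slack 19); yeast 128/128 (tight); oven time 124/143 (slack 19).
Slack constraints have shadow price 0 (complementary slackness).
Dual feasibility on the basic columns requires 2·y_flour + 6·y_yeast = 20, 2·y_flour + 4·y_yeast = 14.
This yields shadow prices y_flour = 1, y_yeast = 3.
Shadow price of flour = 1.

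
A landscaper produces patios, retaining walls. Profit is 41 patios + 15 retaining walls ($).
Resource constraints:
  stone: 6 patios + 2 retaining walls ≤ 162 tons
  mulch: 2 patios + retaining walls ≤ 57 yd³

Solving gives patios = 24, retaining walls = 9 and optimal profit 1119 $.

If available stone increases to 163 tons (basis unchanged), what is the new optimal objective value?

Both stone and mulch are binding at x*.
From A_Bᵀ y = c: 6·y_stone + 2·y_mulch = 41; 2·y_stone + 1·y_mulch = 15.
→ y_stone = 5.5 and y_mulch = 4.
Δz = y_stone·Δb = 5.5 × (1) = 5.5, so new z* = 1119 + 5.5 = 1124.5.

1124.5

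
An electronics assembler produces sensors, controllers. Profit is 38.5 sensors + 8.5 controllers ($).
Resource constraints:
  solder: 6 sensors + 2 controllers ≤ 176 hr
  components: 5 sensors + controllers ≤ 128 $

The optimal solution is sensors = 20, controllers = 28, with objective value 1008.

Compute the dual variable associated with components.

6.5

Check each constraint at x*: solder 176/176 (tight); components 128/128 (tight).
The binding rows give the dual system: 6·y_solder + 5·y_components = 38.5 and 2·y_solder + 1·y_components = 8.5.
→ y_solder = 1 and y_components = 6.5.
Shadow price of components = 6.5.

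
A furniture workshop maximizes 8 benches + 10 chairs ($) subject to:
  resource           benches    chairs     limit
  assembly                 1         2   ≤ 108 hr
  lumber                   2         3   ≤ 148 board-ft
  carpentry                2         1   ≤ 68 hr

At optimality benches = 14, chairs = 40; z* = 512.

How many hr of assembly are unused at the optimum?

14

assembly used = 1·14 + 2·40 = 94; slack = 108 − 94 = 14.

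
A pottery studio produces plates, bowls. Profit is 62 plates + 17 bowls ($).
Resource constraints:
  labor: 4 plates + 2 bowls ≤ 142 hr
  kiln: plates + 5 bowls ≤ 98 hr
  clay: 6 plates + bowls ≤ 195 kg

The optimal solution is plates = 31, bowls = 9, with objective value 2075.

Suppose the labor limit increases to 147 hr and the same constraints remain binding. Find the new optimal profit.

Binding: labor and clay. Non-binding: kiln (22 unused).
By complementary slackness, y = 0 for the non-binding constraint.
Dual feasibility on the basic columns requires 4·y_labor + 6·y_clay = 62, 2·y_labor + 1·y_clay = 17.
This yields shadow prices y_labor = 5, y_clay = 7.
Δz = y_labor·Δb = 5 × (5) = 25, so new z* = 2075 + 25 = 2100.

2100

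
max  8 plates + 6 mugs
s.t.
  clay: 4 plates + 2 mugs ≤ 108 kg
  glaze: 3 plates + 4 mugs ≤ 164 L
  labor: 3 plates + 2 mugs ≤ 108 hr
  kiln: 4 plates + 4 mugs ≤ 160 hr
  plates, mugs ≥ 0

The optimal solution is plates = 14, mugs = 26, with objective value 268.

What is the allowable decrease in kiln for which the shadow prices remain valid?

Binding constraints: clay, kiln. The basis is B = [[4,2],[4,4]] with det 8.
Per unit decrease in kiln, x* moves by d = (0.25, -0.5).
The basis stays optimal until mugs reaches 0; allowable decrease = 52 hr.

52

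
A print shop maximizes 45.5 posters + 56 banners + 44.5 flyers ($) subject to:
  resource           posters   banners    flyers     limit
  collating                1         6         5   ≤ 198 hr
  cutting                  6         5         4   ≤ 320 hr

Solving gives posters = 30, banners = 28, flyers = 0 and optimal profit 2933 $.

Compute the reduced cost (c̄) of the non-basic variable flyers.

Both collating and cutting are binding at x*.
From A_Bᵀ y = c: 1·y_collating + 6·y_cutting = 45.5; 6·y_collating + 5·y_cutting = 56.
This yields shadow prices y_collating = 3.5, y_cutting = 7.
Reduced cost of flyers: c₃ − yᵀa₃ = 44.5 − (3.5·5 + 7·4) = 44.5 − 45.5 = -1.

-1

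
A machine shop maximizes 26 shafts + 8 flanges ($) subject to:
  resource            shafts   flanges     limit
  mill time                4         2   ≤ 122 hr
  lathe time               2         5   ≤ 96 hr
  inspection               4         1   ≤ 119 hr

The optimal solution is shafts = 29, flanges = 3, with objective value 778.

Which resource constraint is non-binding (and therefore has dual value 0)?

lathe time

mill time: 122/122 (binding)
lathe time: 73/96 (slack 23)
inspection: 119/119 (binding)
By complementary slackness, a constraint with positive slack has shadow price 0 → lathe time.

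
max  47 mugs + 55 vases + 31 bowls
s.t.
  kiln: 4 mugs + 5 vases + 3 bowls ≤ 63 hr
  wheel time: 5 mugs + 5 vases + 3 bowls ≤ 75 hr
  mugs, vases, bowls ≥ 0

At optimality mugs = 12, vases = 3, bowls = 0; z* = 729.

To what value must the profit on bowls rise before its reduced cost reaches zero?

Check each constraint at x*: kiln 63/63 (tight); wheel time 75/75 (tight).
The binding rows give the dual system: 4·y_kiln + 5·y_wheel time = 47 and 5·y_kiln + 5·y_wheel time = 55.
Solving: y_kiln = 8, y_wheel time = 3.
bowls enters the basis when its profit ≥ yᵀa₃ = 8·3 + 3·3 = 33.

33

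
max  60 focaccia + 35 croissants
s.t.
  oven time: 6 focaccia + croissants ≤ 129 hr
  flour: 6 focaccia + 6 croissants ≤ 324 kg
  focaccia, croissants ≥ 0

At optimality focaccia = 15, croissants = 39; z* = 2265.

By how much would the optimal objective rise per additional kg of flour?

At the optimum: oven time uses 129 of 129 (binding); flour uses 324 of 324 (binding).
The binding rows give the dual system: 6·y_oven time + 6·y_flour = 60 and 1·y_oven time + 6·y_flour = 35.
Solving: y_oven time = 5, y_flour = 5.
Shadow price of flour = 5.

5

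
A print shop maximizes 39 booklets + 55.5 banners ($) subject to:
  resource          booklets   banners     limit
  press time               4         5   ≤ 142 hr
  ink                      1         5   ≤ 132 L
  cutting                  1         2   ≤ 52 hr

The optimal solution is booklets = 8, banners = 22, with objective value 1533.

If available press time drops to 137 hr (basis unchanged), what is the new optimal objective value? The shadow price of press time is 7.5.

Δb = -5, so new z* = 1533 + (7.5)·(-5) = 1533 − 37.5 = 1495.5.

1495.5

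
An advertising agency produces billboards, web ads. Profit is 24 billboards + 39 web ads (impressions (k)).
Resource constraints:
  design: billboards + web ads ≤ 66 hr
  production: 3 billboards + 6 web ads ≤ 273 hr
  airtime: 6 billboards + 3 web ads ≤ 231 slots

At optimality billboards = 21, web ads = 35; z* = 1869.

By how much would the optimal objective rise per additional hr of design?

0

At the optimum: design uses 56 of 66 (slack = 10); production uses 273 of 273 (binding); airtime uses 231 of 231 (binding).
Slack constraints have shadow price 0 (complementary slackness).
Dual feasibility on the basic columns requires 3·y_production + 6·y_airtime = 24, 6·y_production + 3·y_airtime = 39.
Solving: y_production = 6, y_airtime = 1.
Shadow price of design = 0.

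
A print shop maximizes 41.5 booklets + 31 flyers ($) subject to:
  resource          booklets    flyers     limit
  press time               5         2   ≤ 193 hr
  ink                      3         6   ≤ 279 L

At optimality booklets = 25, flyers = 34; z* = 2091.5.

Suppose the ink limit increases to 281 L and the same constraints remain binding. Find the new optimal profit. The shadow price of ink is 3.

Δb = 2, so new z* = 2091.5 + (3)·(2) = 2091.5 + 6 = 2097.5.

2097.5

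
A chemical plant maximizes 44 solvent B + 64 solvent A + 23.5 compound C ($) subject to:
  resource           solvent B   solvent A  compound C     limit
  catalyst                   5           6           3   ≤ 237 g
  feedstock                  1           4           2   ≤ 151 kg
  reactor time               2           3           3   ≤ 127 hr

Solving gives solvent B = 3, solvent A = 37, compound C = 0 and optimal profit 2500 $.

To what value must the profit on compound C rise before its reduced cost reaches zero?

At the optimum: catalyst uses 237 of 237 (binding); feedstock uses 151 of 151 (binding); reactor time uses 117 of 127 (slack = 10).
By complementary slackness, y = 0 for the non-binding constraint.
The binding rows give the dual system: 5·y_catalyst + 1·y_feedstock = 44 and 6·y_catalyst + 4·y_feedstock = 64.
Solving: y_catalyst = 8, y_feedstock = 4.
compound C enters the basis when its profit ≥ yᵀa₃ = 8·3 + 4·2 = 32.

32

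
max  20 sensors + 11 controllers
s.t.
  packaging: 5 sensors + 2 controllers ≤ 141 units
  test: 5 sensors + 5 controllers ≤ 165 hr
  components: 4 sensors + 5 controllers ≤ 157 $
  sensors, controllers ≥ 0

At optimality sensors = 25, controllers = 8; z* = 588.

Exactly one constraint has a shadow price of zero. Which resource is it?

components

packaging: 141/141 (binding)
test: 165/165 (binding)
components: 140/157 (slack 17)
By complementary slackness, a constraint with positive slack has shadow price 0 → components.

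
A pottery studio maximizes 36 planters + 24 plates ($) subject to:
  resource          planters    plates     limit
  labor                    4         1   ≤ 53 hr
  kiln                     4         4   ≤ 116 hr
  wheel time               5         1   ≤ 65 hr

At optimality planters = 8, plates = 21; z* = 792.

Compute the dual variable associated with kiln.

Binding: labor and kiln. Non-binding: wheel time (4 unused).
Slack constraints have shadow price 0 (complementary slackness).
The binding rows give the dual system: 4·y_labor + 4·y_kiln = 36 and 1·y_labor + 4·y_kiln = 24.
Solving: y_labor = 4, y_kiln = 5.
Shadow price of kiln = 5.

5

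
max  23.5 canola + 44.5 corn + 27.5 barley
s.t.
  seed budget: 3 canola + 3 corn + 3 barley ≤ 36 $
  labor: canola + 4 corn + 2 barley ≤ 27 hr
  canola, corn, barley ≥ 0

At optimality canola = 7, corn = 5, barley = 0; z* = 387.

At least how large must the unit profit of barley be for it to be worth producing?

30.5

Both seed budget and labor are binding at x*.
From A_Bᵀ y = c: 3·y_seed budget + 1·y_labor = 23.5; 3·y_seed budget + 4·y_labor = 44.5.
→ y_seed budget = 5.5 and y_labor = 7.
barley enters the basis when its profit ≥ yᵀa₃ = 5.5·3 + 7·2 = 30.5.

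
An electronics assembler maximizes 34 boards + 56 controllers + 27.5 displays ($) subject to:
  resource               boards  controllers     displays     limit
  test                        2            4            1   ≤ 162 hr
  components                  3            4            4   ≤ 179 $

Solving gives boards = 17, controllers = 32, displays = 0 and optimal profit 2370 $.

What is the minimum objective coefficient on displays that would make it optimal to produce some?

Check each constraint at x*: test 162/162 (tight); components 179/179 (tight).
Dual feasibility on the basic columns requires 2·y_test + 3·y_components = 34, 4·y_test + 4·y_components = 56.
This yields shadow prices y_test = 8, y_components = 6.
displays enters the basis when its profit ≥ yᵀa₃ = 8·1 + 6·4 = 32.

32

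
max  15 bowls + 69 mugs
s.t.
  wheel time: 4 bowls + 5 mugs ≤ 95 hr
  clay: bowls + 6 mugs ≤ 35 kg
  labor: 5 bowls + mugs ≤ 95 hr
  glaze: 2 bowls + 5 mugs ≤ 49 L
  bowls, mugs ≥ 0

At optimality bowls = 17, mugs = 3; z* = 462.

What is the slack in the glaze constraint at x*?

0

glaze used = 2·17 + 5·3 = 49; slack = 49 − 49 = 0.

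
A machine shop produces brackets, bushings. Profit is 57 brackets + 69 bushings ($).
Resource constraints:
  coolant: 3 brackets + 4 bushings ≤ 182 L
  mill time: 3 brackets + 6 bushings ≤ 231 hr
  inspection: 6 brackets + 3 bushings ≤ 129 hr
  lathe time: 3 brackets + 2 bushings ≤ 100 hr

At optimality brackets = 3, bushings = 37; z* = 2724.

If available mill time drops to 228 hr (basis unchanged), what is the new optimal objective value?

2697

Binding: mill time and inspection. Non-binding: coolant (25 unused), lathe time (17 unused).
By complementary slackness, y = 0 for the non-binding constraints.
The binding rows give the dual system: 3·y_mill time + 6·y_inspection = 57 and 6·y_mill time + 3·y_inspection = 69.
→ y_mill time = 9 and y_inspection = 5.
Δz = y_mill time·Δb = 9 × (-3) = -27, so new z* = 2724 − 27 = 2697.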